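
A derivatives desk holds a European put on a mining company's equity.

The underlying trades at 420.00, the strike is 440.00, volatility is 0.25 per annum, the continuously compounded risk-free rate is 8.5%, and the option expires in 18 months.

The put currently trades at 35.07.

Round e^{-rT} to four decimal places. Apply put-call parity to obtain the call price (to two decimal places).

67.74

exp(−rT) = exp(−0.085·1.5) = 0.8803
Put-call parity: C − P = S − K·e^(−rT) = 420 − 440·0.8803 = 420 − 387.3320 = 32.6680
C = P + (C − P) = 35.07 + (32.6680) = 67.7380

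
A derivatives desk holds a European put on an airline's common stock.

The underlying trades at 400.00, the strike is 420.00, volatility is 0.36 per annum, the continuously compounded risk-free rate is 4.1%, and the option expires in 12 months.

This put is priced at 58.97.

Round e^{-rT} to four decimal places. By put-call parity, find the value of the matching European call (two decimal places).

55.85

exp(−rT) = exp(−0.041·1) = 0.9598
Put-call parity: C − P = S − K·e^(−rT) = 400 − 420·0.9598 = 400 − 403.1160 = -3.1160
C = P + (C − P) = 58.97 + (-3.1160) = 55.8540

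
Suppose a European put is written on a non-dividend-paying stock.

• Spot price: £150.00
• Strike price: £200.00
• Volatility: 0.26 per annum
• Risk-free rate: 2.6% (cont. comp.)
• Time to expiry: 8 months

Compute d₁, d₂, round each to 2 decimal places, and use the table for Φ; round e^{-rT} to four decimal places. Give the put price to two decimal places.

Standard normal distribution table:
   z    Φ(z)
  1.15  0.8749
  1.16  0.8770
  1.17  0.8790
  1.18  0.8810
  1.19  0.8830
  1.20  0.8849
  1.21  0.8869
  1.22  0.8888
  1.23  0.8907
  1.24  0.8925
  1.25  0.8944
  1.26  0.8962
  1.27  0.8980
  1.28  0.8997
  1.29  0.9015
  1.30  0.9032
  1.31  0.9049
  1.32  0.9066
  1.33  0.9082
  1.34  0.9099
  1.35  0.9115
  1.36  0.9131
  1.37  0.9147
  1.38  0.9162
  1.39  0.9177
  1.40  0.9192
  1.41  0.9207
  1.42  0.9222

£48.24

T = 0.6667;  σ√T = 0.2123
ln(S/K) + (r + σ²/2)T = ln(150/200) + (0.026 + 0.26²/2)·0.6667 = -0.2877 + 0.0399 = -0.2478
d₁ = -0.2478 / 0.2123 = -1.1673 which rounds to -1.17
d₂ = d₁ − σ√T = -1.1673 − 0.2123 = -1.3796 which rounds to -1.38
e^(−rT) = e^(−0.026·0.6667) = 0.9828
P = 200·0.9828·N(1.38) − 150·N(1.17) = 200·0.9828·0.9162 − 150·0.8790 = 180.0883 − 131.8500 = 48.2383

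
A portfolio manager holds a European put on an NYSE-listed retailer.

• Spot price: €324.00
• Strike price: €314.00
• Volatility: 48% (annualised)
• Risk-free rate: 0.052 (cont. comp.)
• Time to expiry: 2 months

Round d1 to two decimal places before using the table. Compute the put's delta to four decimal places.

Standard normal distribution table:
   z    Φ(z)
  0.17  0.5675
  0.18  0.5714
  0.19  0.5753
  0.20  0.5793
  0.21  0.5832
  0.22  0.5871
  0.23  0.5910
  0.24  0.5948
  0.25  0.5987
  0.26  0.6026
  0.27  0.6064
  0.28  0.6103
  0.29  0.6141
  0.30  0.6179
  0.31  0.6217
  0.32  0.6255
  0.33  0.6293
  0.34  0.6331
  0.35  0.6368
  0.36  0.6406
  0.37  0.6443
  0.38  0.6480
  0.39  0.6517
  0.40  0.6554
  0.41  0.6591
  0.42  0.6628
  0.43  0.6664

-0.3821

σ√T = 0.48·√0.1667 = 0.1960
d₁ = [ln(324/314) + (0.052 + 0.48²/2)·0.1667] / 0.1960 = [0.0314 + 0.0279] / 0.1960 = 0.3022 ⇒ 0.30
N(d₁) = N(0.30) = 0.6179
Δ_put = N(d₁) − 1 = 0.6179 − 1 = -0.3821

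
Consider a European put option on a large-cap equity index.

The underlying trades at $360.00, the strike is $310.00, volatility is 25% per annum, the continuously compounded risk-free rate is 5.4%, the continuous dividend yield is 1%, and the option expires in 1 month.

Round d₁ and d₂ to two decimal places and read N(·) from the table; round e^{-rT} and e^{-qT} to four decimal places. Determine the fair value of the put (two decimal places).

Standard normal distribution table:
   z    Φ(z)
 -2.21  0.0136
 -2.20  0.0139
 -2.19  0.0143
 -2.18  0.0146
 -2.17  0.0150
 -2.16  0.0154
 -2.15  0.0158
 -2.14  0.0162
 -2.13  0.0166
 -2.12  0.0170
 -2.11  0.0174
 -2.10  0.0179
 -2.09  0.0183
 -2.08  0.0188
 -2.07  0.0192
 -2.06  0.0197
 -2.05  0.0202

σ√T = 0.25·√0.08333 = 0.0722
ln(S/K) + (r − q + σ²/2)T = ln(360/310) + (0.054 − 0.01 + 0.25²/2)·0.08333 = 0.1495 + 0.0063 = 0.1558
d₁ = 0.1558 / 0.0722 = 2.1589 which rounds to 2.16
d₂ = d₁ − σ√T = 2.1589 − 0.0722 = 2.0867 which rounds to 2.09
e^(−qT) = e^(−0.01·0.08333) = 0.9992;  e^(−rT) = e^(−0.054·0.08333) = 0.9955
P = 310·0.9955·N(-2.09) − 360·0.9992·N(-2.16) = 310·0.9955·0.0183 − 360·0.9992·0.0154 = 5.6475 − 5.5396 = 0.1079

$0.11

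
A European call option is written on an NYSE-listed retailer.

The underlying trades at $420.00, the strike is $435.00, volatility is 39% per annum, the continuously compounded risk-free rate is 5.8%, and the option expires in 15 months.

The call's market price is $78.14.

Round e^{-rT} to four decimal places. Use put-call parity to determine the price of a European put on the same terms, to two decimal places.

exp(−rT) = exp(−0.058·1.25) = 0.9301
Put-call parity: C − P = S − K·e^(−rT) = 420 − 435·0.9301 = 420 − 404.5935 = 15.4065
P = C − (C − P) = 78.14 − (15.4065) = 62.7335

$62.73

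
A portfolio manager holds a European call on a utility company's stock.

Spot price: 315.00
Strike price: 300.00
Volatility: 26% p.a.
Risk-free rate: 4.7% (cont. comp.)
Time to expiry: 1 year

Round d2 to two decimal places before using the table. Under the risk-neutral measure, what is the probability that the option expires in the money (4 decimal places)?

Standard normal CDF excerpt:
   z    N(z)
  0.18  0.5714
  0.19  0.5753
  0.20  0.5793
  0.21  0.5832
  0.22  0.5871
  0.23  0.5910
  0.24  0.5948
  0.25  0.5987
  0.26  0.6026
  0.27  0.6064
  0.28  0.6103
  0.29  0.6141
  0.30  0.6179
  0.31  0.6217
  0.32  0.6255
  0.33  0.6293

0.5948

σ√T = 0.26·√1 = 0.2600
d₁ = [ln(315/300) + (0.047 + 0.26²/2)·1] / 0.2600 = [0.0488 + 0.0808] / 0.2600 = 0.4984 → 0.50
d₂ = d₁ − σ√T = 0.4984 − 0.2600 = 0.2384 → 0.24
Pr(exercise) under Q = N(d₂) = 0.5948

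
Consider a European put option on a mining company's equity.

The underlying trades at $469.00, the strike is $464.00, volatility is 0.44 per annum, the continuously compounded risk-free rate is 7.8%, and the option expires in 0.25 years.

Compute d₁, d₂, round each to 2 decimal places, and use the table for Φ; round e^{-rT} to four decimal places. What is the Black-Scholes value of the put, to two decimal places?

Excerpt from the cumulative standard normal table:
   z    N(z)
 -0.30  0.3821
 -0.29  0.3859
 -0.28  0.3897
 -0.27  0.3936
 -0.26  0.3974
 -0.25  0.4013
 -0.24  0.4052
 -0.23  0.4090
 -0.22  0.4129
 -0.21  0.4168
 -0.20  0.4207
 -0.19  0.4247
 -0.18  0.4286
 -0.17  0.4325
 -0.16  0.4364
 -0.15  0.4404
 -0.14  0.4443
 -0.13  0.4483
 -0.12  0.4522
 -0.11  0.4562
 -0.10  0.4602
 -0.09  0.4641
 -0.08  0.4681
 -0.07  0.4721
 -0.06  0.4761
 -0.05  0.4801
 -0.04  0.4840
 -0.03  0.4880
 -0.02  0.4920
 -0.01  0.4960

$33.85

T = 0.25;  σ√T = 0.2200
d₁ = [ln(469/464) + (0.078 + ½·0.44²)·0.25] / (σ√T) = (0.0107 + 0.0437) / 0.2200 = 0.2474 ⇒ 0.25
d₂ = 0.2474 − 0.2200 = 0.0274 ⇒ 0.03
e^(−rT) = e^(−0.078·0.25) = 0.9807
N(−d₂) = N(-0.03) = 0.4880;  N(−d₁) = N(-0.25) = 0.4013
P = 464·0.9807·0.4880 − 469·0.4013 = 222.0619 − 188.2097 = 33.8522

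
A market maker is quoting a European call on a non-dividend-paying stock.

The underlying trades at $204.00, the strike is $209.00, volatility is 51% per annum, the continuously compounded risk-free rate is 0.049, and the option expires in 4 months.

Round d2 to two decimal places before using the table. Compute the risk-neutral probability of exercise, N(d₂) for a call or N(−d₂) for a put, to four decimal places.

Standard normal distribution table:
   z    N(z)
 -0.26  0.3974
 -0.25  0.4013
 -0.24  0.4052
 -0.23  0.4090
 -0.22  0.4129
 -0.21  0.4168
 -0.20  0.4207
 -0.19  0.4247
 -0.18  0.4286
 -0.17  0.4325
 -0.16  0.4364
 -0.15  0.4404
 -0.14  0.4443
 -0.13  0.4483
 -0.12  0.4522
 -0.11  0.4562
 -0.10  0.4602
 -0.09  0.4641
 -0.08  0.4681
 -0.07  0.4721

0.4325

T = 0.3333;  σ√T = 0.2944
ln(S/K) + (r + σ²/2)T = ln(204/209) + (0.049 + 0.51²/2)·0.3333 = -0.0242 + 0.0597 = 0.0355
d₁ = 0.0355 / 0.2944 = 0.1205 → 0.12
d₂ = d₁ − σ√T = 0.1205 − 0.2944 = -0.1740 → -0.17
Risk-neutral Pr[S_T > K] = N(d₂) = N(-0.17) = 0.4325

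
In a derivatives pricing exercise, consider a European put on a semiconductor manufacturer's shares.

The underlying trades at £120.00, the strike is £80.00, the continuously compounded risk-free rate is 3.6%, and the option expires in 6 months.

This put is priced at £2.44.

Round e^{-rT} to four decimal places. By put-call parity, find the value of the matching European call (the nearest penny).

exp(−rT) = exp(−0.036·0.5) = 0.9822
Put-call parity: C − P = S − K·e^(−rT) = 120 − 80·0.9822 = 120 − 78.5760 = 41.4240
C = P + (C − P) = 2.44 + (41.4240) = 43.8640

£43.86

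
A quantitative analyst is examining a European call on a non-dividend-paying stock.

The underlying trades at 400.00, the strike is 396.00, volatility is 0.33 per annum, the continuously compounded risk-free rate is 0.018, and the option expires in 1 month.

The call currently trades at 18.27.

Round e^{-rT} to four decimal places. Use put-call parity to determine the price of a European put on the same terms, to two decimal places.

13.68

exp(−rT) = exp(−0.018·0.08333) = 0.9985
Put-call parity: C − P = S − K·e^(−rT) = 400 − 396·0.9985 = 400 − 395.4060 = 4.5940
P = C − (C − P) = 18.27 − (4.5940) = 13.6760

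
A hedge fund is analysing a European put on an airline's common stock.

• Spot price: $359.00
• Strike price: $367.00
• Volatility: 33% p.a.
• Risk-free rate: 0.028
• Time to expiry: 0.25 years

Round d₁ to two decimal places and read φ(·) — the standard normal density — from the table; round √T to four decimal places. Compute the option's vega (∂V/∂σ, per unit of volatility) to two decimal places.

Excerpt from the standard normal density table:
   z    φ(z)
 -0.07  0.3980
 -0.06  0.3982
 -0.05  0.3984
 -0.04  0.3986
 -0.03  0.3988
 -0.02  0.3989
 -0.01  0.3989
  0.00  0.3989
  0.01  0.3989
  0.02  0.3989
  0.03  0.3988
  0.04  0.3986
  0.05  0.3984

71.60

σ√T = 0.33 × 0.5000 = 0.1650
d₁ = [ln(359/367) + (0.028 + 0.33²/2)·0.25] / 0.1650 = [-0.0220 + 0.0206] / 0.1650 = -0.0086 → -0.01
√T = √0.25 = 0.5000
φ(d₁) = φ(-0.01) = 0.3989
vega = S·φ(d₁)·√T = 359·0.3989·0.5000 = 71.6025
(Call and put vega coincide under Black-Scholes.)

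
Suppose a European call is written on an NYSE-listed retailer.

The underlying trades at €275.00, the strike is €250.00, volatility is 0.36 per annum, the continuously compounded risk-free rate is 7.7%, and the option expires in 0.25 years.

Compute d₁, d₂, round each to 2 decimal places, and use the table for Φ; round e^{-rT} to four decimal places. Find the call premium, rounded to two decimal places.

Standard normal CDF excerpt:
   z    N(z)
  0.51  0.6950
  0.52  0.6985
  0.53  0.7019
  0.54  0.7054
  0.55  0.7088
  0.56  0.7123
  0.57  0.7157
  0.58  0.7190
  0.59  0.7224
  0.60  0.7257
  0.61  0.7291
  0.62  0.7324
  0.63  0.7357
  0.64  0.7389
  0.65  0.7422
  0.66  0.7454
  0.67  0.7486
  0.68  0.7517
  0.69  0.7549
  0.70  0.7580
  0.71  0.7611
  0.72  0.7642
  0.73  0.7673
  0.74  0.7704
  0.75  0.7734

€37.19

T = 0.25;  σ√T = 0.1800
d₁ = [ln(275/250) + (0.077 + ½·0.36²)·0.25] / (σ√T) = (0.0953 + 0.0354) / 0.1800 = 0.7264 ≈ 0.73
d₂ = 0.7264 − 0.1800 = 0.5464 ≈ 0.55
exp(−rT) = exp(−0.077·0.25) = 0.9809
N(d₁) = N(0.73) = 0.7673;  N(d₂) = N(0.55) = 0.7088
C = 275·0.7673 − 250·0.9809·0.7088 = 211.0075 − 173.8155 = 37.1920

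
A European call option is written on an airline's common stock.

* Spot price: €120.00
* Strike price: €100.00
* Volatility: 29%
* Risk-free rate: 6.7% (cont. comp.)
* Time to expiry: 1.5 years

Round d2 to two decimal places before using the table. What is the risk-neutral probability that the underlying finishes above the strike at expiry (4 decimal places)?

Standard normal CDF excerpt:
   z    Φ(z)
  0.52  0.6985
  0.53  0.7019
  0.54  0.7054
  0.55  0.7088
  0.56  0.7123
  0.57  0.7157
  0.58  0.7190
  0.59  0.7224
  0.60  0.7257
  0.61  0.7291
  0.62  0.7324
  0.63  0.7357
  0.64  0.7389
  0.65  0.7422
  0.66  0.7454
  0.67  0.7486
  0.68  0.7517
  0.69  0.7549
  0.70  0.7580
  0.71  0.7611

0.7324

σ√T = 0.29·√1.5 = 0.3552
d₁ = [ln(120/100) + (0.067 + 0.29²/2)·1.5] / 0.3552 = [0.1823 + 0.1636] / 0.3552 = 0.9739 ≈ 0.97
d₂ = d₁ − σ√T = 0.9739 − 0.3552 = 0.6187 ≈ 0.62
Pr(exercise) under Q = N(d₂) = 0.7324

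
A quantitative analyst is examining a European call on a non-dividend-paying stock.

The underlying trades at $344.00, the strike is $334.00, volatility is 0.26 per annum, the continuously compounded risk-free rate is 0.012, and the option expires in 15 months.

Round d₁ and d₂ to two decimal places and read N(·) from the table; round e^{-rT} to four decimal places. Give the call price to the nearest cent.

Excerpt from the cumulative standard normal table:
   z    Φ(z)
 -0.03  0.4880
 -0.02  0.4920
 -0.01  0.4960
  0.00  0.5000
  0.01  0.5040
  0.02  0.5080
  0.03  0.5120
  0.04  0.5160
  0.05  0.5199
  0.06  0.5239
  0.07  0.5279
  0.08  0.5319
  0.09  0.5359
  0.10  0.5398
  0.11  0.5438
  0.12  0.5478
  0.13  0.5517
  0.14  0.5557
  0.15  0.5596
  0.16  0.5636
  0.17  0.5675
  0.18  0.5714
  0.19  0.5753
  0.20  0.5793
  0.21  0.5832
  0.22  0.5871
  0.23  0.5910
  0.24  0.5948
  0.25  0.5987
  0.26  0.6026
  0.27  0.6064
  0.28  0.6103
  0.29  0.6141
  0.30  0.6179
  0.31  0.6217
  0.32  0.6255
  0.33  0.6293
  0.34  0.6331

$46.73

T = 1.25;  σ√T = 0.2907
d₁ = [ln(344/334) + (0.012 + ½·0.26²)·1.25] / (σ√T) = (0.0295 + 0.0573) / 0.2907 = 0.2984 ⇒ 0.30
d₂ = 0.2984 − 0.2907 = 0.0077 ⇒ 0.01
exp(−rT) = exp(−0.012·1.25) = 0.9851
N(d₁) = N(0.30) = 0.6179;  N(d₂) = N(0.01) = 0.5040
C = 344·0.6179 − 334·0.9851·0.5040 = 212.5576 − 165.8278 = 46.7298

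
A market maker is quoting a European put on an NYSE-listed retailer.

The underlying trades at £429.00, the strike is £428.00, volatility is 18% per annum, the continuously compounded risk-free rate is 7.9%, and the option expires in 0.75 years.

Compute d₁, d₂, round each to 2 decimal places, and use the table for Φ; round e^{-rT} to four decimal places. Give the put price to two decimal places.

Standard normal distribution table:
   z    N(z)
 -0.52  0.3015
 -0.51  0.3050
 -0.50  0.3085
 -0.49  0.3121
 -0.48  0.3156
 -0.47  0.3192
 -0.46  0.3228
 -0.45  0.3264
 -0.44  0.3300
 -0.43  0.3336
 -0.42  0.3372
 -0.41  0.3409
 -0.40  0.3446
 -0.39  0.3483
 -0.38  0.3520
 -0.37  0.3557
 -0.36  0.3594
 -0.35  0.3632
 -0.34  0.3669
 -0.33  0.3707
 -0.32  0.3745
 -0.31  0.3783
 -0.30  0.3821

σ√T = 0.18·√0.75 = 0.1559
d₁ = [ln(429/428) + (0.079 + 0.18²/2)·0.75] / 0.1559 = [0.0023 + 0.0714] / 0.1559 = 0.4730 ≈ 0.47
d₂ = d₁ − σ√T = 0.4730 − 0.1559 = 0.3171 ≈ 0.32
exp(−rT) = exp(−0.079·0.75) = 0.9425
N(−d₂) = N(-0.32) = 0.3745;  N(−d₁) = N(-0.47) = 0.3192
P = 428·0.9425·0.3745 − 429·0.3192 = 151.0696 − 136.9368 = 14.1328

£14.13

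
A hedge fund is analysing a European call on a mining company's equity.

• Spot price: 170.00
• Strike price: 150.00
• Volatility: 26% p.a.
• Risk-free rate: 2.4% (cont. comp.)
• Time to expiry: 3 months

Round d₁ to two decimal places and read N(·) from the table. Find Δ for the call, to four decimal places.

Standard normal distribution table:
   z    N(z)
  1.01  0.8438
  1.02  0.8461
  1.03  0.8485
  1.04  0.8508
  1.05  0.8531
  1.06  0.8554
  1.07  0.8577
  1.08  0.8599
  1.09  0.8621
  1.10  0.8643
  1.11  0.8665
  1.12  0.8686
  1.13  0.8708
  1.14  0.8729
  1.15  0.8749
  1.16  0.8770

σ√T = 0.26 × 0.5000 = 0.1300
d₁ = [ln(170/150) + (0.024 + 0.26²/2)·0.25] / 0.1300 = [0.1252 + 0.0145] / 0.1300 = 1.0739 ⇒ 1.07
N(d₁) = N(1.07) = 0.8577
Δ_call = N(d₁) = 0.8577

0.8577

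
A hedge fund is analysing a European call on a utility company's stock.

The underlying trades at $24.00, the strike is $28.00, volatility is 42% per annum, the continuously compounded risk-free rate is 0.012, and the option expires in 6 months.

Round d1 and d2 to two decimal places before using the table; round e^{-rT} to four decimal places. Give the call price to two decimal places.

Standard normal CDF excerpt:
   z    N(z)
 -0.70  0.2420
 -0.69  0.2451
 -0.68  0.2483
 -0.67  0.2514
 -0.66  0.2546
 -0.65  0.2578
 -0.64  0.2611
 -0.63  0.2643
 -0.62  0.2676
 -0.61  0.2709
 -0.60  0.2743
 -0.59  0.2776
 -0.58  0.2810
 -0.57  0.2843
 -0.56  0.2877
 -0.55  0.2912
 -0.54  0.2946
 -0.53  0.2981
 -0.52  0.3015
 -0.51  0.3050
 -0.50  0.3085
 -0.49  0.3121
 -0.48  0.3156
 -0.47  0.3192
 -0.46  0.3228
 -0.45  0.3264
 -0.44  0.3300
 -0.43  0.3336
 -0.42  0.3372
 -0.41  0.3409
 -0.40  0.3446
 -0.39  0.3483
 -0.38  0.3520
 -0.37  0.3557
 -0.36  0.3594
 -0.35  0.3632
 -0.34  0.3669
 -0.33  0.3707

$1.54

σ√T = 0.42 × 0.7071 = 0.2970
d₁ = [ln(24/28) + (0.012 + 0.42²/2)·0.5] / 0.2970 = [-0.1542 + 0.0501] / 0.2970 = -0.3504 ≈ -0.35
d₂ = d₁ − σ√T = -0.3504 − 0.2970 = -0.6473 ≈ -0.65
exp(−rT) = exp(−0.012·0.5) = 0.9940
C = 24·N(-0.35) − 28·0.9940·N(-0.65) = 24·0.3632 − 28·0.9940·0.2578 = 8.7168 − 7.1751 = 1.5417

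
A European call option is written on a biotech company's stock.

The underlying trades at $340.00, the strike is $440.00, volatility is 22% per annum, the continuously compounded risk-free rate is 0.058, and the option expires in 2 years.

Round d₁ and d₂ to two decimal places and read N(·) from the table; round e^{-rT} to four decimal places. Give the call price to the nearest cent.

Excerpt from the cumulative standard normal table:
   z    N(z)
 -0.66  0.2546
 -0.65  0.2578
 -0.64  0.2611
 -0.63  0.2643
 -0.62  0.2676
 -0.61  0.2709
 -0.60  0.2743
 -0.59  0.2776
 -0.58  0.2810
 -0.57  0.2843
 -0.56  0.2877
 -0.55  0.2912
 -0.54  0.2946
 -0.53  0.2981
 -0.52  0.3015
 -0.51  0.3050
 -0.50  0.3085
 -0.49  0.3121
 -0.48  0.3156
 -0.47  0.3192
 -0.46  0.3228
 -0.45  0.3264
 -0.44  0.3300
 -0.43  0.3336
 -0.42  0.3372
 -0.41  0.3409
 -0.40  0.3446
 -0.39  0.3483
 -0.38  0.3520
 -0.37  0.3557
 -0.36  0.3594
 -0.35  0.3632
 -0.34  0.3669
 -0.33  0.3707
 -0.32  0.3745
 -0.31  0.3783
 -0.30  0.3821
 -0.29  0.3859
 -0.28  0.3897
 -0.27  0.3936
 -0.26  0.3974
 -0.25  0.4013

$23.77

σ√T = 0.22 × 1.4142 = 0.3111
d₁ = [ln(340/440) + (0.058 + 0.22²/2)·2] / 0.3111 = [-0.2578 + 0.1644] / 0.3111 = -0.3003 → -0.30
d₂ = d₁ − σ√T = -0.3003 − 0.3111 = -0.6114 → -0.61
exp(−rT) = exp(−0.058·2) = 0.8905
N(d₁) = N(-0.30) = 0.3821;  N(d₂) = N(-0.61) = 0.2709
C = 340·0.3821 − 440·0.8905·0.2709 = 129.9140 − 106.1440 = 23.7700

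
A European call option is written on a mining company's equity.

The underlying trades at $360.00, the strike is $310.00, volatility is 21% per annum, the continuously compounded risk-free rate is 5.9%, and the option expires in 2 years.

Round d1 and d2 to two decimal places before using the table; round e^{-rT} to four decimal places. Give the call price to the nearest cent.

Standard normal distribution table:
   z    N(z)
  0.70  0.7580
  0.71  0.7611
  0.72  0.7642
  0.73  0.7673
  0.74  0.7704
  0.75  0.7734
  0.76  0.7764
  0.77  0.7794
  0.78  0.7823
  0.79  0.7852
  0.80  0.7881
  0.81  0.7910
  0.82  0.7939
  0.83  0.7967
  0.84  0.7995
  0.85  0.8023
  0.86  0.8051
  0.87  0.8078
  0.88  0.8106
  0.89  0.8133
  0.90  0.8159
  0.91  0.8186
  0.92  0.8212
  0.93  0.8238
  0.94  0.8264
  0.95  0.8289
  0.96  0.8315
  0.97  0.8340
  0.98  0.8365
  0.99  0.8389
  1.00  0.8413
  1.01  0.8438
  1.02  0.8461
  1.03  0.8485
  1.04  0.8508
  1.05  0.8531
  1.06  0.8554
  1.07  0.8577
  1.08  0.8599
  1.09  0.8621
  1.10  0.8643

$94.05

T = 2;  σ√T = 0.2970
d₁ = [ln(360/310) + (0.059 + ½·0.21²)·2] / (σ√T) = (0.1495 + 0.1621) / 0.2970 = 1.0493 which rounds to 1.05
d₂ = 1.0493 − 0.2970 = 0.7523 which rounds to 0.75
exp(−rT) = exp(−0.059·2) = 0.8887
N(d₁) = N(1.05) = 0.8531;  N(d₂) = N(0.75) = 0.7734
C = 360·0.8531 − 310·0.8887·0.7734 = 307.1160 − 213.0694 = 94.0466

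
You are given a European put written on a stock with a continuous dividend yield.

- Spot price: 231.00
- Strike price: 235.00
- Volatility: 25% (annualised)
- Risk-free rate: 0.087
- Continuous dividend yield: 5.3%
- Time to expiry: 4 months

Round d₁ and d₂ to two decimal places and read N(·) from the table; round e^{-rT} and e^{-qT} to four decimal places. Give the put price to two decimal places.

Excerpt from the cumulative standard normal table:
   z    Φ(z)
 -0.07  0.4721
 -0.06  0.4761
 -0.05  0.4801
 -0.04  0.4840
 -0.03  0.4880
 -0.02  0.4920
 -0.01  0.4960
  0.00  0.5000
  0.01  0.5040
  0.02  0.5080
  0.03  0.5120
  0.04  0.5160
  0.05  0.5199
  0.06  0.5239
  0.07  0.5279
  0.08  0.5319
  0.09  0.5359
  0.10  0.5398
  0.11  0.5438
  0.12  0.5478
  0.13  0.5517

13.38

T = 0.3333;  σ√T = 0.1443
ln(S/K) + (r − q + σ²/2)T = ln(231/235) + (0.087 − 0.053 + 0.25²/2)·0.3333 = -0.0172 + 0.0217 = 0.0046
d₁ = 0.0046 / 0.1443 = 0.0317 → 0.03
d₂ = d₁ − σ√T = 0.0317 − 0.1443 = -0.1126 → -0.11
e^(−qT) = e^(−0.053·0.3333) = 0.9825;  e^(−rT) = e^(−0.087·0.3333) = 0.9714
P = 235·0.9714·N(0.11) − 231·0.9825·N(-0.03) = 235·0.9714·0.5438 − 231·0.9825·0.4880 = 124.1381 − 110.7553 = 13.3829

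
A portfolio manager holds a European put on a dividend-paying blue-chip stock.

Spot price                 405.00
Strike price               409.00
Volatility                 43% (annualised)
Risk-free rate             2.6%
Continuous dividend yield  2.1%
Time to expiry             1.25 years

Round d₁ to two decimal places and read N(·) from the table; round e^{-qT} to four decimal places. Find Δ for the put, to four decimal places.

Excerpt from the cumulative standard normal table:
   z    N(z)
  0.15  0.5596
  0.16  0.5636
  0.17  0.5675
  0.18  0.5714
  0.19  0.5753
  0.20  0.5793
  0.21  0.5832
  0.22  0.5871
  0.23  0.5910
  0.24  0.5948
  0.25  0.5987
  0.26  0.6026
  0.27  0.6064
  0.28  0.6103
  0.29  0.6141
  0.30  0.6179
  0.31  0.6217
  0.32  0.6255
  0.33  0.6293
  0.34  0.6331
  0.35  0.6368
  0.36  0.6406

σ√T = 0.43 × 1.1180 = 0.4808
d₁ = [ln(405/409) + (0.026 − 0.021 + ½·0.43²)·1.25] / (σ√T) = (-0.0098 + 0.1218) / 0.4808 = 0.2329 ⇒ 0.23
N(d₁) = N(0.23) = 0.5910
Δ_put = e^(−qT)·(N(d₁) − 1) = 0.9741·(0.5910 − 1) = -0.3984

-0.3984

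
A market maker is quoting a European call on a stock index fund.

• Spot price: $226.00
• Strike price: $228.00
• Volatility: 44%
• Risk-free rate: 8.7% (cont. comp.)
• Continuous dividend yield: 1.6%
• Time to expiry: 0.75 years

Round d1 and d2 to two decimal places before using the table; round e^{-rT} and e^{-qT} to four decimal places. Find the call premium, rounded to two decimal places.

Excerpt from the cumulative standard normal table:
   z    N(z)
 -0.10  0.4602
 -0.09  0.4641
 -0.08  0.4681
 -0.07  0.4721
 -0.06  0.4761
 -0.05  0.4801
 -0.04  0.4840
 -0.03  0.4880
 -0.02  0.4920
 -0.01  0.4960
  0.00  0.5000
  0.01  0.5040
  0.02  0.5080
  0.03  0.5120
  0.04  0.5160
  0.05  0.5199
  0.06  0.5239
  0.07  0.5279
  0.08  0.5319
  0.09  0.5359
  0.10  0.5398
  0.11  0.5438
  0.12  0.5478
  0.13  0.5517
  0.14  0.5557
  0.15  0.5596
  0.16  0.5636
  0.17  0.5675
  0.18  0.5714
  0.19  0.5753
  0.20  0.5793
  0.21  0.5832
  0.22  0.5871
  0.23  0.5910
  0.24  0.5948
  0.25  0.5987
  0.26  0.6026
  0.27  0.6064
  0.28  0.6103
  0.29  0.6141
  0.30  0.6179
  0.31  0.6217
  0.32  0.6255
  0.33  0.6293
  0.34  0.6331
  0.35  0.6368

T = 0.75;  σ√T = 0.3811
d₁ = [ln(226/228) + (0.087 − 0.016 + ½·0.44²)·0.75] / (σ√T) = (-0.0088 + 0.1259) / 0.3811 = 0.3071 ⇒ 0.31
d₂ = 0.3071 − 0.3811 = -0.0739 ⇒ -0.07
e^(−qT) = e^(−0.016·0.75) = 0.9881;  e^(−rT) = e^(−0.087·0.75) = 0.9368
N(d₁) = N(0.31) = 0.6217;  N(d₂) = N(-0.07) = 0.4721
C = 226·0.9881·0.6217 − 228·0.9368·0.4721 = 138.8322 − 100.8360 = 37.9962

$38.00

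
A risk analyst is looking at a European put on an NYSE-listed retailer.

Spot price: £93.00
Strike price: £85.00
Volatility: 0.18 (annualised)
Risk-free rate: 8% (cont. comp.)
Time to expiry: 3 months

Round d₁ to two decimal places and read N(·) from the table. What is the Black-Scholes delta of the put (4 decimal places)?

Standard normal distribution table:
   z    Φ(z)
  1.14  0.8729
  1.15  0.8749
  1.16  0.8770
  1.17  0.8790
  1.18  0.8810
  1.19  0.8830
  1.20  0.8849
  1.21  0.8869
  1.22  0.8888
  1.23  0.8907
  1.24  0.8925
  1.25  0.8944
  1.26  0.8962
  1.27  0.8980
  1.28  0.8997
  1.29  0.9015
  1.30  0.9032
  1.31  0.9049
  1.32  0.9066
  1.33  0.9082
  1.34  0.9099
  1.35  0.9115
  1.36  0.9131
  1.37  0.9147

-0.1020

σ√T = 0.18·√0.25 = 0.0900
d₁ = [ln(93/85) + (0.08 + 0.18²/2)·0.25] / 0.0900 = [0.0899 + 0.0241] / 0.0900 = 1.2666 ⇒ 1.27
N(d₁) = N(1.27) = 0.8980
Δ_put = N(d₁) − 1 = 0.8980 − 1 = -0.1020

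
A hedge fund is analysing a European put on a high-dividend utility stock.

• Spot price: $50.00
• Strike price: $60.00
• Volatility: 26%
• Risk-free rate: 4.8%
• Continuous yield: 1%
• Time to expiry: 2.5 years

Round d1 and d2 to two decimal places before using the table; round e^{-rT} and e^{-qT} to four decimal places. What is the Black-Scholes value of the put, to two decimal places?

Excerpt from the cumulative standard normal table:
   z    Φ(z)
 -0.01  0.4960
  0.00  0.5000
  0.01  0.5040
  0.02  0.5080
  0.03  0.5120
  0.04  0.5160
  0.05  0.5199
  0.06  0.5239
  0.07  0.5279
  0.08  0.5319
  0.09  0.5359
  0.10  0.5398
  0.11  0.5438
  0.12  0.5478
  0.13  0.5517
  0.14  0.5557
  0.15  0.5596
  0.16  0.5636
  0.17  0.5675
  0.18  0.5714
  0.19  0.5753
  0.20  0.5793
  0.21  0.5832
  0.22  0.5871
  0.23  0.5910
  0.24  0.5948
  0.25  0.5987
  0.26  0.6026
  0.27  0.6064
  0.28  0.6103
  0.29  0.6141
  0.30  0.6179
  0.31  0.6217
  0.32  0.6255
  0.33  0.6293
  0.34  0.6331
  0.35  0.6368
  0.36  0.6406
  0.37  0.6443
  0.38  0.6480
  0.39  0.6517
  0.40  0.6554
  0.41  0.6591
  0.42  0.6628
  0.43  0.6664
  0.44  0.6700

σ√T = 0.26·√2.5 = 0.4111
ln(S/K) + (r − q + σ²/2)T = ln(50/60) + (0.048 − 0.01 + 0.26²/2)·2.5 = -0.1823 + 0.1795 = -0.0028
d₁ = -0.0028 / 0.4111 = -0.0069 ⇒ -0.01
d₂ = d₁ − σ√T = -0.0069 − 0.4111 = -0.4180 ⇒ -0.42
e^(−qT) = e^(−0.01·2.5) = 0.9753;  e^(−rT) = e^(−0.048·2.5) = 0.8869
P = 60·0.8869·N(0.42) − 50·0.9753·N(0.01) = 60·0.8869·0.6628 − 50·0.9753·0.5040 = 35.2702 − 24.5776 = 10.6927

$10.69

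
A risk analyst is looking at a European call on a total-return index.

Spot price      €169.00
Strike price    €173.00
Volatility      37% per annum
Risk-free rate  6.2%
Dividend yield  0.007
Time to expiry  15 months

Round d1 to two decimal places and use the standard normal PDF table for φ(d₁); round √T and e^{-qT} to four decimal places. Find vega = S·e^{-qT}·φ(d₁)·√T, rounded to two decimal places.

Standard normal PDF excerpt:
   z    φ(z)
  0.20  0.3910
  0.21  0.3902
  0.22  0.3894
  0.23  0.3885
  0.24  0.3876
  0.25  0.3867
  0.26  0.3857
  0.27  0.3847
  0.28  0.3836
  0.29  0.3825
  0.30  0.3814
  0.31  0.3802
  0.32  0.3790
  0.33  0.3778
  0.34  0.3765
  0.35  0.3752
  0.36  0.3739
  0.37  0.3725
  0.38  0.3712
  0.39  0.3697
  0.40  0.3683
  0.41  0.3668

T = 1.25;  σ√T = 0.4137
ln(S/K) + (r − q + σ²/2)T = ln(169/173) + (0.062 − 0.007 + 0.37²/2)·1.25 = -0.0234 + 0.1543 = 0.1309
d₁ = 0.1309 / 0.4137 = 0.3165 which rounds to 0.32
√T = √1.25 = 1.1180
φ(d₁) = φ(0.32) = 0.3790
exp(−qT) = exp(−0.007·1.25) = 0.9913
vega = S·exp(−qT)·φ(d₁)·√T = 169·0.9913·0.3790·1.1180 = 70.9860
(Call and put vega coincide under Black-Scholes.)

70.99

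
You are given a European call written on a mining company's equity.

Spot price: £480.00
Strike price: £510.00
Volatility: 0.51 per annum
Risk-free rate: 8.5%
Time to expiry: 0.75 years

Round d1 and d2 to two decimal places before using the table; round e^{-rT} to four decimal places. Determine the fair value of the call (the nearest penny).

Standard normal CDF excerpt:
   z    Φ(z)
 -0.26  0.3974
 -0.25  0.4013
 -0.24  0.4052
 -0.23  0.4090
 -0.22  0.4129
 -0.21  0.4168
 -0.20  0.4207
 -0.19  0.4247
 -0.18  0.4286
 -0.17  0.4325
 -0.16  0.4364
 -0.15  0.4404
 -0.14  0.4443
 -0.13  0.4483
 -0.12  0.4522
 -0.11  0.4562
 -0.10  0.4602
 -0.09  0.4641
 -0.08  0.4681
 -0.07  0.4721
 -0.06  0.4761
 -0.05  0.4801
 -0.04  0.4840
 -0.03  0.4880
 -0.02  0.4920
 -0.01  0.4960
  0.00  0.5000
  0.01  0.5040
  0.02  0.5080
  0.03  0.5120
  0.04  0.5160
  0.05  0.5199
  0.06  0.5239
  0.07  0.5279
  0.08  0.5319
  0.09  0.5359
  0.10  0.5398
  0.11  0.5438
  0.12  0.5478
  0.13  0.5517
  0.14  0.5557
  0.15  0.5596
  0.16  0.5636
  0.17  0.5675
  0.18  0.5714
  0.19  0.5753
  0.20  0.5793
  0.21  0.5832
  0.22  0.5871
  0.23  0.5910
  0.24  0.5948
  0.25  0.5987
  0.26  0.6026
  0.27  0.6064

£84.25

σ√T = 0.51·√0.75 = 0.4417
d₁ = [ln(480/510) + (0.085 + 0.51²/2)·0.75] / 0.4417 = [-0.0606 + 0.1613] / 0.4417 = 0.2279 ≈ 0.23
d₂ = d₁ − σ√T = 0.2279 − 0.4417 = -0.2138 ≈ -0.21
exp(−rT) = exp(−0.085·0.75) = 0.9382
N(d₁) = N(0.23) = 0.5910;  N(d₂) = N(-0.21) = 0.4168
C = 480·0.5910 − 510·0.9382·0.4168 = 283.6800 − 199.4313 = 84.2487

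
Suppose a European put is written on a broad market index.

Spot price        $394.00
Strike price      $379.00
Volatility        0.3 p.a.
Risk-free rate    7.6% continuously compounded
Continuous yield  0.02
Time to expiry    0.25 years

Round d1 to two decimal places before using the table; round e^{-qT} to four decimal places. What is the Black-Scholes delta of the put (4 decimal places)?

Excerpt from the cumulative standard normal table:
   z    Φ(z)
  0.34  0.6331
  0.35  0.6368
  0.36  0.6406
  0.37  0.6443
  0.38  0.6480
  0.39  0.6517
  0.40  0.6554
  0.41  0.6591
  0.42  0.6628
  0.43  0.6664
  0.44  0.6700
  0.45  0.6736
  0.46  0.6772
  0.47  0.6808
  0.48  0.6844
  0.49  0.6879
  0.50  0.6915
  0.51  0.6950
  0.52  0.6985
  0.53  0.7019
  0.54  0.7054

σ√T = 0.3·√0.25 = 0.1500
d₁ = [ln(394/379) + (0.076 − 0.02 + 0.3²/2)·0.25] / 0.1500 = [0.0388 + 0.0252] / 0.1500 = 0.4271 which rounds to 0.43
N(d₁) = N(0.43) = 0.6664
Δ_put = e^(−qT)·(N(d₁) − 1) = 0.9950·(0.6664 − 1) = -0.3319

-0.3319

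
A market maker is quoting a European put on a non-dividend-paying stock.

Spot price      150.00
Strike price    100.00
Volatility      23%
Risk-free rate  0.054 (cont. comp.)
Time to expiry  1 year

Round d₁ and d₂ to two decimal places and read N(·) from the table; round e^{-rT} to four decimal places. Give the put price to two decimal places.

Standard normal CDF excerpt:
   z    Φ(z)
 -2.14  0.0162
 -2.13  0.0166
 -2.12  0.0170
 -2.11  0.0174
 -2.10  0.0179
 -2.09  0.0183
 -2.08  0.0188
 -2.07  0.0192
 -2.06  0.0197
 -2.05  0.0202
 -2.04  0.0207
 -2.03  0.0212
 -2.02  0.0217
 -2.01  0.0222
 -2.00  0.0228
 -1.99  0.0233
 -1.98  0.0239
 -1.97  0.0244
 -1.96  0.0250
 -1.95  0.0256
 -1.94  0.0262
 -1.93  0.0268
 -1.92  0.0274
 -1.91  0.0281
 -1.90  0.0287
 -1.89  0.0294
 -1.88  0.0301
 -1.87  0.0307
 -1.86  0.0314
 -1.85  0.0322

T = 1;  σ√T = 0.2300
d₁ = [ln(150/100) + (0.054 + 0.23²/2)·1] / 0.2300 = [0.4055 + 0.0804] / 0.2300 = 2.1127 → 2.11
d₂ = d₁ − σ√T = 2.1127 − 0.2300 = 1.8827 → 1.88
e^(−rT) = e^(−0.054·1) = 0.9474
N(−d₂) = N(-1.88) = 0.0301;  N(−d₁) = N(-2.11) = 0.0174
P = 100·0.9474·0.0301 − 150·0.0174 = 2.8517 − 2.6100 = 0.2417

0.24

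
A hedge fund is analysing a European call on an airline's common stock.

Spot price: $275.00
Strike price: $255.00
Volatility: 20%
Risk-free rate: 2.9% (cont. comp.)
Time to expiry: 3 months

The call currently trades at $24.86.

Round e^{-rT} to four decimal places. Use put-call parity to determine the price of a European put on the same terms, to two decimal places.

$3.02

e^(−rT) = e^(−0.029·0.25) = 0.9928
Put-call parity: C − P = S − K·e^(−rT) = 275 − 255·0.9928 = 275 − 253.1640 = 21.8360
P = C − (C − P) = 24.86 − (21.8360) = 3.0240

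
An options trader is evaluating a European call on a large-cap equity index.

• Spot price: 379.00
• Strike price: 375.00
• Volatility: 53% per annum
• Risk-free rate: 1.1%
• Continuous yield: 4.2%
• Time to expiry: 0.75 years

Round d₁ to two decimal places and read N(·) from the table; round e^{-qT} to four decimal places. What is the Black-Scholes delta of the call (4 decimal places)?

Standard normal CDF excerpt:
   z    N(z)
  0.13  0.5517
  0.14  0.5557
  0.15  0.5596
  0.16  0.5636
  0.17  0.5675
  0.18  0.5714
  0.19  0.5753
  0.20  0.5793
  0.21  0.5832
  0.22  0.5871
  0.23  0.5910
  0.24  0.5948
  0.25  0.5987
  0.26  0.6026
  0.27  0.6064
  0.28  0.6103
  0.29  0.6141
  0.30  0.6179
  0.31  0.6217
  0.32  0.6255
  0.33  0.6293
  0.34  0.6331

σ√T = 0.53 × 0.8660 = 0.4590
ln(S/K) + (r − q + σ²/2)T = ln(379/375) + (0.011 − 0.042 + 0.53²/2)·0.75 = 0.0106 + 0.0821 = 0.0927
d₁ = 0.0927 / 0.4590 = 0.2020 ≈ 0.20
N(d₁) = N(0.20) = 0.5793
Δ_call = exp(−qT)·N(d₁) = 0.9690·0.5793 = 0.5613

0.5613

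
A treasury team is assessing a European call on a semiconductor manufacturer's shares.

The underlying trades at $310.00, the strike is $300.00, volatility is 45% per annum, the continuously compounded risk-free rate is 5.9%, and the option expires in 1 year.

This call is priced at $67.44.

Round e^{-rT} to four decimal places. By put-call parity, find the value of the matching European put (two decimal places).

exp(−rT) = exp(−0.059·1) = 0.9427
Put-call parity: C − P = S − K·e^(−rT) = 310 − 300·0.9427 = 310 − 282.8100 = 27.1900
P = C − (C − P) = 67.44 − (27.1900) = 40.2500

$40.25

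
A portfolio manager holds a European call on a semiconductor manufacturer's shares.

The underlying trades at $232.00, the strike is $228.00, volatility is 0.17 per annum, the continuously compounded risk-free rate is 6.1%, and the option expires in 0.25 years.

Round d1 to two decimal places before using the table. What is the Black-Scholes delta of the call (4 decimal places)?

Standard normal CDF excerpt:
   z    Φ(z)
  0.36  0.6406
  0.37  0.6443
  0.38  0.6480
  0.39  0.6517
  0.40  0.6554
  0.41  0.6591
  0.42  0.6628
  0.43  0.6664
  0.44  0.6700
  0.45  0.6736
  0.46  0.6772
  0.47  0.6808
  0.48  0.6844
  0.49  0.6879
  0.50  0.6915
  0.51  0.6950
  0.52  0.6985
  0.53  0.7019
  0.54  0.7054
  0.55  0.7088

σ√T = 0.17 × 0.5000 = 0.0850
d₁ = [ln(232/228) + (0.061 + ½·0.17²)·0.25] / (σ√T) = (0.0174 + 0.0189) / 0.0850 = 0.4265 ≈ 0.43
N(d₁) = N(0.43) = 0.6664
Δ_call = N(d₁) = 0.6664

0.6664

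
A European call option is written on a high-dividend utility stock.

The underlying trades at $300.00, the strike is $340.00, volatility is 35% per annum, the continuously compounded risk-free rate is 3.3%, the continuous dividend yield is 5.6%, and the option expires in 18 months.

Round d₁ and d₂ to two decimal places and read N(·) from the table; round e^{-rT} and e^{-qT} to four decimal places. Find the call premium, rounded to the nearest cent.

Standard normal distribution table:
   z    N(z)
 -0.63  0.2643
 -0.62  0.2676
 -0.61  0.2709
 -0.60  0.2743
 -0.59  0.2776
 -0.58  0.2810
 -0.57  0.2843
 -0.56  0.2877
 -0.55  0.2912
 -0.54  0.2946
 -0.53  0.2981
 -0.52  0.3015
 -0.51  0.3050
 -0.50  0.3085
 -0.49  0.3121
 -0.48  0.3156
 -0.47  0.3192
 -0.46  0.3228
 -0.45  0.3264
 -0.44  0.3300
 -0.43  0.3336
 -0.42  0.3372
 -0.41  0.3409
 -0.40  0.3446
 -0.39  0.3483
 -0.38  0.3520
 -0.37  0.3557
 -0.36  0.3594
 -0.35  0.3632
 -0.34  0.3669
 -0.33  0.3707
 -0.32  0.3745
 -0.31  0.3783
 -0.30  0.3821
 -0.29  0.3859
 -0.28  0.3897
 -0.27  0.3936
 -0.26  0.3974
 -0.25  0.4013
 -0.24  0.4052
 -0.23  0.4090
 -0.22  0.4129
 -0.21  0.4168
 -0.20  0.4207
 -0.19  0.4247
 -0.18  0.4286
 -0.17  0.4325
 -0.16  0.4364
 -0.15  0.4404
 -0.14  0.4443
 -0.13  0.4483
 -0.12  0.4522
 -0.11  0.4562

$30.54

T = 1.5;  σ√T = 0.4287
d₁ = [ln(300/340) + (0.033 − 0.056 + 0.35²/2)·1.5] / 0.4287 = [-0.1252 + 0.0574] / 0.4287 = -0.1581 → -0.16
d₂ = d₁ − σ√T = -0.1581 − 0.4287 = -0.5868 → -0.59
e^(−qT) = e^(−0.056·1.5) = 0.9194;  e^(−rT) = e^(−0.033·1.5) = 0.9517
C = 300·0.9194·N(-0.16) − 340·0.9517·N(-0.59) = 300·0.9194·0.4364 − 340·0.9517·0.2776 = 120.3678 − 89.8253 = 30.5426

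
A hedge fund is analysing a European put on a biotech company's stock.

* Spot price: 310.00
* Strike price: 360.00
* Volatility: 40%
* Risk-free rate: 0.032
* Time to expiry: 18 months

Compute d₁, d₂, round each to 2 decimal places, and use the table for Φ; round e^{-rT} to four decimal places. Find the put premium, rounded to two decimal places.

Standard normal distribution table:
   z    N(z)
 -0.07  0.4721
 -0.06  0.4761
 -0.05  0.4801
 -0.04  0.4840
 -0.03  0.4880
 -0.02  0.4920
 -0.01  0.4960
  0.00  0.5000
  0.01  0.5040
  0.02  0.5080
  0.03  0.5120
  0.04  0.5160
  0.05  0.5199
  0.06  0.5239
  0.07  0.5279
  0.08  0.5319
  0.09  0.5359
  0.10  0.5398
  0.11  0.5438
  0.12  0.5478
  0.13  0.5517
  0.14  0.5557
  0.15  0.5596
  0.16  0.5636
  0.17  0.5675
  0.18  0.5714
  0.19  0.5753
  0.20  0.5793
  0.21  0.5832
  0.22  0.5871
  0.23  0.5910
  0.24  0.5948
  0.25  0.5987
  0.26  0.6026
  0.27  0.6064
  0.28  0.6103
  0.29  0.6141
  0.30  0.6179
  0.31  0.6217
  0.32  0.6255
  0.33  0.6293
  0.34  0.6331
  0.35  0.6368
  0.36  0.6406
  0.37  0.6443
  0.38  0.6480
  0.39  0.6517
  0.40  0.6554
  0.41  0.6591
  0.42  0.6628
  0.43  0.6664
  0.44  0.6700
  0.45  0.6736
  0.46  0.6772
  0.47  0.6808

σ√T = 0.4·√1.5 = 0.4899
d₁ = [ln(310/360) + (0.032 + 0.4²/2)·1.5] / 0.4899 = [-0.1495 + 0.1680] / 0.4899 = 0.0377 which rounds to 0.04
d₂ = d₁ − σ√T = 0.0377 − 0.4899 = -0.4522 which rounds to -0.45
e^(−rT) = e^(−0.032·1.5) = 0.9531
P = 360·0.9531·N(0.45) − 310·N(-0.04) = 360·0.9531·0.6736 − 310·0.4840 = 231.1229 − 150.0400 = 81.0829

81.08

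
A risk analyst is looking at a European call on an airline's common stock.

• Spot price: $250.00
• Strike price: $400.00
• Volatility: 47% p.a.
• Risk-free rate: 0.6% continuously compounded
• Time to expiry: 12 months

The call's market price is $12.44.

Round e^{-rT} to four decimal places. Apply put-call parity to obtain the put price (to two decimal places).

exp(−rT) = exp(−0.006·1) = 0.9940
Put-call parity: C − P = S − K·e^(−rT) = 250 − 400·0.9940 = 250 − 397.6000 = -147.6000
P = C − (C − P) = 12.44 − (-147.6000) = 160.0400

$160.04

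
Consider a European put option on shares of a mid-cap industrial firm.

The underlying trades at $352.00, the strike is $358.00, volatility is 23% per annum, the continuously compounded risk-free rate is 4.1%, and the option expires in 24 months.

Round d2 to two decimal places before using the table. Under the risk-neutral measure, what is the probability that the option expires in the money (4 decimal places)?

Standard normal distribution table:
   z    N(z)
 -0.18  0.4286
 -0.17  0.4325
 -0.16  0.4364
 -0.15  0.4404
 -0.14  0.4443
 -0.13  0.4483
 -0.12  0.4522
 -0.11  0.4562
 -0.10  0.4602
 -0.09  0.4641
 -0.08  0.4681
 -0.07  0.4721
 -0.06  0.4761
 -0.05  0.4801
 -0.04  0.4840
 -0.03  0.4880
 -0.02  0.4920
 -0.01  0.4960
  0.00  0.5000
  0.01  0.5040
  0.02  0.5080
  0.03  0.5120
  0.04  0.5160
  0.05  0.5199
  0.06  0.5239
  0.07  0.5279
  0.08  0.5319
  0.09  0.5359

σ√T = 0.23·√2 = 0.3253
d₁ = [ln(352/358) + (0.041 + 0.23²/2)·2] / 0.3253 = [-0.0169 + 0.1349] / 0.3253 = 0.3628 → 0.36
d₂ = d₁ − σ√T = 0.3628 − 0.3253 = 0.0375 → 0.04
Risk-neutral Pr[S_T < K] = N(−d₂) = N(-0.04) = 0.4840

0.4840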